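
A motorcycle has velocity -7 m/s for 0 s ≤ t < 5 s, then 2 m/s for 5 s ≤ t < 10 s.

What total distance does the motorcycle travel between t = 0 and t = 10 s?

45 m

Distance (not displacement) is the total path length: add the absolute areas under v-t.
0–5 s: |-7| × 5 = 35 m
5–10 s: |2| × 5 = 10 m
Total distance = 45 m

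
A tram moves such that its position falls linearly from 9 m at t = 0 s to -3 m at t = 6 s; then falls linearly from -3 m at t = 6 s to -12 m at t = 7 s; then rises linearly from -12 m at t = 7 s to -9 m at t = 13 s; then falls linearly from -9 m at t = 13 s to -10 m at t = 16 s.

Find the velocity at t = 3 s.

Velocity is the slope of the x-t graph on 0–6 s: (-3 − 9)/(6 − 0) = -2 m/s.

-2 m/s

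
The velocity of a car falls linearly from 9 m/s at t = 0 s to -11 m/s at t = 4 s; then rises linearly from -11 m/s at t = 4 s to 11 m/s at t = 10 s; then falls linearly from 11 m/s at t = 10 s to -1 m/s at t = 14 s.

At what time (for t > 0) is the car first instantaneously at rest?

v changes sign on 0–4 s (from 9 to -11); the graph is linear there, so v = 0 at t = 0 + (-9)·(4 − 0)/(-11 − 9) = 1.8 s.

t = 1.8 s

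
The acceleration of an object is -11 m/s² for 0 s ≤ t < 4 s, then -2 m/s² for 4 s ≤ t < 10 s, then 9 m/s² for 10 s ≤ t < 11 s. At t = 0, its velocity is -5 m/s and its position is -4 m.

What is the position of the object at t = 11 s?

On each constant-a segment, Δv = aΔt and Δx = v₀Δt + ½aΔt²; chain segment to segment.
0–4 s: v starts -5 m/s; Δx = -5·4 + ½·-11·4² = -108 m; v ends -49 m/s.
4–10 s: v starts -49 m/s; Δx = -49·6 + ½·-2·6² = -330 m; v ends -61 m/s.
10–11 s: v starts -61 m/s; Δx = -61·1 + ½·9·1² = -56.5 m; v ends -52 m/s.
x(11) = -4 + Σ Δx = -498.5 m.

-498.5 m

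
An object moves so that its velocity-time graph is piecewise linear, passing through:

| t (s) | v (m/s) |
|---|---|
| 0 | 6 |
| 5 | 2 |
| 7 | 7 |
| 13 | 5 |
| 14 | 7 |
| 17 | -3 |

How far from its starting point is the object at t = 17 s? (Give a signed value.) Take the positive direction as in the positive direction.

Displacement is the signed area under the v-t curve.
0–5 s: ½(6 + 2)(5) = 20 m
5–7 s: ½(2 + 7)(2) = 9 m
7–13 s: ½(7 + 5)(6) = 36 m
13–14 s: ½(5 + 7)(1) = 6 m
14–17 s: ½(7 + -3)(3) = 6 m
Net displacement = 77 m

77 m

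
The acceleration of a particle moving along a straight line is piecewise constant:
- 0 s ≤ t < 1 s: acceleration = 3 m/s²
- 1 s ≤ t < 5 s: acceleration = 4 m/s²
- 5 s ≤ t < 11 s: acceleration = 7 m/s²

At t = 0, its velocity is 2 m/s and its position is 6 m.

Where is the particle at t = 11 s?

313.5 m

On each constant-a segment, Δv = aΔt and Δx = v₀Δt + ½aΔt²; chain segment to segment.
0–1 s: v starts 2 m/s; Δx = 2·1 + ½·3·1² = 3.5 m; v ends 5 m/s.
1–5 s: v starts 5 m/s; Δx = 5·4 + ½·4·4² = 52 m; v ends 21 m/s.
5–11 s: v starts 21 m/s; Δx = 21·6 + ½·7·6² = 252 m; v ends 63 m/s.
x(11) = 6 + Σ Δx = 313.5 m.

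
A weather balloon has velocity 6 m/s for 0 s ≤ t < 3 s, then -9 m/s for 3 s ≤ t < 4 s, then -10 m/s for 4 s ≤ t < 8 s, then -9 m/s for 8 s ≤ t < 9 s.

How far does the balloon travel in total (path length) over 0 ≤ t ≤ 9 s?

Total distance travelled is ∫|v| dt — sum the magnitudes of each area piece.
0–3 s: |6| × 3 = 18 m
3–4 s: |-9| × 1 = 9 m
4–8 s: |-10| × 4 = 40 m
8–9 s: |-9| × 1 = 9 m
Total distance = 76 m

76 m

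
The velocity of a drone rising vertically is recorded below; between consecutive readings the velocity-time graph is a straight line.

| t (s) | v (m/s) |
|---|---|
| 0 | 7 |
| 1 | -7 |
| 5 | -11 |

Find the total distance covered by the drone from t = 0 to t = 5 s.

Distance (not displacement) is the total path length: add the absolute areas under v-t.
0–1 s: v = 0 at t = 0.5 s; triangle areas 1.75 + 1.75 = 3.5 m
1–5 s: |½(-7 + -11)(4)| = 36 m
Total distance = 39.5 m

39.5 m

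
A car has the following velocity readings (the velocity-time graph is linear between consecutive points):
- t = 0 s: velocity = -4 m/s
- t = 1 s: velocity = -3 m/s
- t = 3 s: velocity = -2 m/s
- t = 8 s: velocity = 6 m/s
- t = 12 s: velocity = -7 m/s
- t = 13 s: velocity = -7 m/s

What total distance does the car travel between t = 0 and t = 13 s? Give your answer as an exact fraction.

Distance (not displacement) is the total path length: add the absolute areas under v-t.
0–1 s: |½(-4 + -3)(1)| = 3.5 m
1–3 s: |½(-3 + -2)(2)| = 5 m
3–8 s: v = 0 at t = 4.25 s; triangle areas 1.25 + 11.25 = 12.5 m
8–12 s: v = 0 at t = 128/13 s; triangle areas 72/13 + 98/13 = 170/13 m
12–13 s: |-7| × 1 = 7 m
Total distance = 534/13 m

534/13 m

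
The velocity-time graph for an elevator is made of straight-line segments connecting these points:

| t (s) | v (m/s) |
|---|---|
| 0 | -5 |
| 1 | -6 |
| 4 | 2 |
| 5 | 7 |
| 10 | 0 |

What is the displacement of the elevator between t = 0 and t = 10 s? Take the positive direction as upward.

Displacement is the signed area under the v-t curve.
0–1 s: ½(-5 + -6)(1) = -5.5 m
1–4 s: ½(-6 + 2)(3) = -6 m
4–5 s: ½(2 + 7)(1) = 4.5 m
5–10 s: ½(7 + 0)(5) = 17.5 m
Net displacement = 10.5 m

10.5 m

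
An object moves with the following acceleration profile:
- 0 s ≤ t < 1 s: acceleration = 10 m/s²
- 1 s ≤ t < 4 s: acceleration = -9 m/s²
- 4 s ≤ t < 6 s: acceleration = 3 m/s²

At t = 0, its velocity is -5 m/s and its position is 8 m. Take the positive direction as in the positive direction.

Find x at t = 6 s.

-55.5 m

On each constant-a segment, Δv = aΔt and Δx = v₀Δt + ½aΔt²; chain segment to segment.
0–1 s: v starts -5 m/s; Δx = -5·1 + ½·10·1² = 0 m; v ends 5 m/s.
1–4 s: v starts 5 m/s; Δx = 5·3 + ½·-9·3² = -25.5 m; v ends -22 m/s.
4–6 s: v starts -22 m/s; Δx = -22·2 + ½·3·2² = -38 m; v ends -16 m/s.
x(6) = 8 + Σ Δx = -55.5 m.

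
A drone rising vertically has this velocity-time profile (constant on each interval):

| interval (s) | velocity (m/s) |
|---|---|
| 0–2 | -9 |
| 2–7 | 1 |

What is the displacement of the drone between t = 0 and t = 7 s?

Displacement is the signed area under the v-t curve.
0–2 s: -9 × 2 = -18 m
2–7 s: 1 × 5 = 5 m
Net displacement = -13 m

-13 m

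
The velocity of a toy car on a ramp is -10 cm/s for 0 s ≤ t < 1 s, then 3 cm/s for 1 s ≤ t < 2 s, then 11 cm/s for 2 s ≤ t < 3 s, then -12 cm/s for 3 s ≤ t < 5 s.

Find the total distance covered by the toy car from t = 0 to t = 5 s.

Total distance travelled is ∫|v| dt — sum the magnitudes of each area piece.
0–1 s: |-10| × 1 = 10 cm
1–2 s: |3| × 1 = 3 cm
2–3 s: |11| × 1 = 11 cm
3–5 s: |-12| × 2 = 24 cm
Total distance = 48 cm

48 cm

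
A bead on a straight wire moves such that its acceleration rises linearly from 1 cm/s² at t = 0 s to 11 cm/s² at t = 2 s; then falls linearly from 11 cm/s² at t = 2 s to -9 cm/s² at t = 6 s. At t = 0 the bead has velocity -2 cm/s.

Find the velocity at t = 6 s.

Δv equals the area under the a-t graph; then v = v₀ + Δv.
0–2 s: ½(1 + 11)(2) = 12 cm/s
2–6 s: ½(11 + -9)(4) = 4 cm/s
Δv = 16 cm/s, so v(6) = -2 + (16) = 14 cm/s.

14 cm/s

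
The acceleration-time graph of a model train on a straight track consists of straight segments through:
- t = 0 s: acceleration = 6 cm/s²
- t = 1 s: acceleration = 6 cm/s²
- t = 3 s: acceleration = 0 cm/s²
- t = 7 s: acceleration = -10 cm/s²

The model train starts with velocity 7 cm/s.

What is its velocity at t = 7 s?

Δv equals the area under the a-t graph; then v = v₀ + Δv.
0–1 s: 6 × 1 = 6 cm/s
1–3 s: ½(6 + 0)(2) = 6 cm/s
3–7 s: ½(0 + -10)(4) = -20 cm/s
Δv = -8 cm/s, so v(7) = 7 + (-8) = -1 cm/s.

-1 cm/s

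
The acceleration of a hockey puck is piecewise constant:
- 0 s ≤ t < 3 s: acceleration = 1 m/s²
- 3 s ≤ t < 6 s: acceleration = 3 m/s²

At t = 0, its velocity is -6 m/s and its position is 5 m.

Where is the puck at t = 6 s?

On each constant-a segment, Δv = aΔt and Δx = v₀Δt + ½aΔt²; chain segment to segment.
0–3 s: v starts -6 m/s; Δx = -6·3 + ½·1·3² = -13.5 m; v ends -3 m/s.
3–6 s: v starts -3 m/s; Δx = -3·3 + ½·3·3² = 4.5 m; v ends 6 m/s.
x(6) = 5 + Σ Δx = -4 m.

-4 m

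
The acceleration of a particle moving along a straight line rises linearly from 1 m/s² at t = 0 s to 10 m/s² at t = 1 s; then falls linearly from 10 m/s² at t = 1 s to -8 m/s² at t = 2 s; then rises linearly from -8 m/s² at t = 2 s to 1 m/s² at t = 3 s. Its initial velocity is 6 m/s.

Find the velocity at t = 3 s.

Δv equals the area under the a-t graph; then v = v₀ + Δv.
0–1 s: ½(1 + 10)(1) = 5.5 m/s
1–2 s: ½(10 + -8)(1) = 1 m/s
2–3 s: ½(-8 + 1)(1) = -3.5 m/s
Δv = 3 m/s, so v(3) = 6 + (3) = 9 m/s.

9 m/s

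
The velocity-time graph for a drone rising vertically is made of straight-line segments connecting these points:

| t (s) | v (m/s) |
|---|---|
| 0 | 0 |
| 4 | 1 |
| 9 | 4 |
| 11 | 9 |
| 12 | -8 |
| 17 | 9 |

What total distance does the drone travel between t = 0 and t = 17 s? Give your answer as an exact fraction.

Total distance travelled is ∫|v| dt — sum the magnitudes of each area piece.
0–4 s: |½(0 + 1)(4)| = 2 m
4–9 s: |½(1 + 4)(5)| = 12.5 m
9–11 s: |½(4 + 9)(2)| = 13 m
11–12 s: v = 0 at t = 196/17 s; triangle areas 81/34 + 32/17 = 145/34 m
12–17 s: v = 0 at t = 244/17 s; triangle areas 160/17 + 405/34 = 725/34 m
Total distance = 1805/34 m

1805/34 m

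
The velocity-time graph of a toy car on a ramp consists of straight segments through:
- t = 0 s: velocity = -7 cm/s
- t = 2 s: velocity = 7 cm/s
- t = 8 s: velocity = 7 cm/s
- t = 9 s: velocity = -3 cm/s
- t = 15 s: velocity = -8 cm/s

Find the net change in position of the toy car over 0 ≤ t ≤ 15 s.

Displacement is the signed area under the v-t curve.
0–2 s: ½(-7 + 7)(2) = 0 cm
2–8 s: 7 × 6 = 42 cm
8–9 s: ½(7 + -3)(1) = 2 cm
9–15 s: ½(-3 + -8)(6) = -33 cm
Net displacement = 11 cm

11 cm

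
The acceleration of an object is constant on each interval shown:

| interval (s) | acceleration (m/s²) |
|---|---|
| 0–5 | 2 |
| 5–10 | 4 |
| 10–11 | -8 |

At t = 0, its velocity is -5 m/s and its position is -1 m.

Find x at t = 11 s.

95 m

On each constant-a segment, Δv = aΔt and Δx = v₀Δt + ½aΔt²; chain segment to segment.
0–5 s: v starts -5 m/s; Δx = -5·5 + ½·2·5² = 0 m; v ends 5 m/s.
5–10 s: v starts 5 m/s; Δx = 5·5 + ½·4·5² = 75 m; v ends 25 m/s.
10–11 s: v starts 25 m/s; Δx = 25·1 + ½·-8·1² = 21 m; v ends 17 m/s.
x(11) = -1 + Σ Δx = 95 m.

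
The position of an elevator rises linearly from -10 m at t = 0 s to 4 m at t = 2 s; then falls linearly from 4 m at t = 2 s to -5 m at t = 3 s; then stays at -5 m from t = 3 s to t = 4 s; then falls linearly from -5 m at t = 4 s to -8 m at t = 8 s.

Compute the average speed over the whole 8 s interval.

Average speed = (total path length)/(elapsed time); on a piecewise-linear x-t graph the path length is Σ|Δx|.
0–2 s: |Δx| = |4 − -10| = 14 m
2–3 s: |Δx| = |-5 − 4| = 9 m
3–4 s: |Δx| = |-5 − -5| = 0 m
4–8 s: |Δx| = |-8 − -5| = 3 m
Total path = 26 m; average speed = 26/8 = 3.25 m/s.

3.25 m/s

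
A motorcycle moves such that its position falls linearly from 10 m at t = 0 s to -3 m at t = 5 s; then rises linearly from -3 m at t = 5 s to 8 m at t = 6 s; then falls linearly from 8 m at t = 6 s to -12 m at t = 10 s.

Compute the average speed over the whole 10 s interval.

Average speed = (total path length)/(elapsed time); on a piecewise-linear x-t graph the path length is Σ|Δx|.
0–5 s: |Δx| = |-3 − 10| = 13 m
5–6 s: |Δx| = |8 − -3| = 11 m
6–10 s: |Δx| = |-12 − 8| = 20 m
Total path = 44 m; average speed = 44/10 = 4.4 m/s.

4.4 m/s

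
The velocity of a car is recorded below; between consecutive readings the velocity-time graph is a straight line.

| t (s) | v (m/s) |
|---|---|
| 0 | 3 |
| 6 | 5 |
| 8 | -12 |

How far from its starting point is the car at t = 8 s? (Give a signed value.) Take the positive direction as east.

Displacement is the signed area under the v-t curve.
0–6 s: ½(3 + 5)(6) = 24 m
6–8 s: ½(5 + -12)(2) = -7 m
Net displacement = 17 m

17 m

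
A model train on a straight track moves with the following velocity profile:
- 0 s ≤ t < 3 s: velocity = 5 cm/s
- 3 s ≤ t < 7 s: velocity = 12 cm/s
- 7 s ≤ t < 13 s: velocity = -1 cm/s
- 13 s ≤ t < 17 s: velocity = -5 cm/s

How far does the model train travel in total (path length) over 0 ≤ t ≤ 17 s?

Distance (not displacement) is the total path length: add the absolute areas under v-t.
0–3 s: |5| × 3 = 15 cm
3–7 s: |12| × 4 = 48 cm
7–13 s: |-1| × 6 = 6 cm
13–17 s: |-5| × 4 = 20 cm
Total distance = 89 cm

89 cm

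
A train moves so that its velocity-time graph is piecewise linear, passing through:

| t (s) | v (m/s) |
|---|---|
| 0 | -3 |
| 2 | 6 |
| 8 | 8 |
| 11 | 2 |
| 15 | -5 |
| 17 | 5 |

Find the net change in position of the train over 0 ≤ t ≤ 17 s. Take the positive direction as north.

54 m

Net displacement equals the area under the velocity-time graph (areas below the axis count negative).
0–2 s: ½(-3 + 6)(2) = 3 m
2–8 s: ½(6 + 8)(6) = 42 m
8–11 s: ½(8 + 2)(3) = 15 m
11–15 s: ½(2 + -5)(4) = -6 m
15–17 s: ½(-5 + 5)(2) = 0 m
Net displacement = 54 m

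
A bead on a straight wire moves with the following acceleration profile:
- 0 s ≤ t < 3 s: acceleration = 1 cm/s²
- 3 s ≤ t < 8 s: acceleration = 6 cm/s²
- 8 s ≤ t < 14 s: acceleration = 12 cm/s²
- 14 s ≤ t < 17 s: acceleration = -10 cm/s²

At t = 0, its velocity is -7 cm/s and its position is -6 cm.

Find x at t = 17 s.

On each constant-a segment, Δv = aΔt and Δx = v₀Δt + ½aΔt²; chain segment to segment.
0–3 s: v starts -7 cm/s; Δx = -7·3 + ½·1·3² = -16.5 cm; v ends -4 cm/s.
3–8 s: v starts -4 cm/s; Δx = -4·5 + ½·6·5² = 55 cm; v ends 26 cm/s.
8–14 s: v starts 26 cm/s; Δx = 26·6 + ½·12·6² = 372 cm; v ends 98 cm/s.
14–17 s: v starts 98 cm/s; Δx = 98·3 + ½·-10·3² = 249 cm; v ends 68 cm/s.
x(17) = -6 + Σ Δx = 653.5 cm.

653.5 cm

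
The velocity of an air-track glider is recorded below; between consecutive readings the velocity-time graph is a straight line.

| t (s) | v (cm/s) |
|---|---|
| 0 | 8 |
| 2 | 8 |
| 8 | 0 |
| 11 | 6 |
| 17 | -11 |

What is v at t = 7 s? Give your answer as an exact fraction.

4/3 cm/s

On 2–8 s the graph is linear from 8 to 0 cm/s: v(7) = 8 + (0 − 8)·(7 − 2)/(8 − 2) = 4/3 cm/s.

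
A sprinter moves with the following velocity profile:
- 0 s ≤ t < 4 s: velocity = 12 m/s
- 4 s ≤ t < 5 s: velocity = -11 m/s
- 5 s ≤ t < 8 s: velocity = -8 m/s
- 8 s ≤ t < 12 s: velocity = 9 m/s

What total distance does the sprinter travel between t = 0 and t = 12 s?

Distance (not displacement) is the total path length: add the absolute areas under v-t.
0–4 s: |12| × 4 = 48 m
4–5 s: |-11| × 1 = 11 m
5–8 s: |-8| × 3 = 24 m
8–12 s: |9| × 4 = 36 m
Total distance = 119 m

119 m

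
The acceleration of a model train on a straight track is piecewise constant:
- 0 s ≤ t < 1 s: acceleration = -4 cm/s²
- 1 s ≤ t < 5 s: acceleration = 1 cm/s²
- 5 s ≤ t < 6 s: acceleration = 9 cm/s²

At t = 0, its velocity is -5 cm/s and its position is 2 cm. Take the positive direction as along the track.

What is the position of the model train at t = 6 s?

On each constant-a segment, Δv = aΔt and Δx = v₀Δt + ½aΔt²; chain segment to segment.
0–1 s: v starts -5 cm/s; Δx = -5·1 + ½·-4·1² = -7 cm; v ends -9 cm/s.
1–5 s: v starts -9 cm/s; Δx = -9·4 + ½·1·4² = -28 cm; v ends -5 cm/s.
5–6 s: v starts -5 cm/s; Δx = -5·1 + ½·9·1² = -0.5 cm; v ends 4 cm/s.
x(6) = 2 + Σ Δx = -33.5 cm.

-33.5 cm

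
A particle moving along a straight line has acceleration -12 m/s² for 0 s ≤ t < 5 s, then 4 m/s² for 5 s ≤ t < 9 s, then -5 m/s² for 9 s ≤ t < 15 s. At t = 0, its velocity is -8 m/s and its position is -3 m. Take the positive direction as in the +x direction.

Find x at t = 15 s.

On each constant-a segment, Δv = aΔt and Δx = v₀Δt + ½aΔt²; chain segment to segment.
0–5 s: v starts -8 m/s; Δx = -8·5 + ½·-12·5² = -190 m; v ends -68 m/s.
5–9 s: v starts -68 m/s; Δx = -68·4 + ½·4·4² = -240 m; v ends -52 m/s.
9–15 s: v starts -52 m/s; Δx = -52·6 + ½·-5·6² = -402 m; v ends -82 m/s.
x(15) = -3 + Σ Δx = -835 m.

-835 m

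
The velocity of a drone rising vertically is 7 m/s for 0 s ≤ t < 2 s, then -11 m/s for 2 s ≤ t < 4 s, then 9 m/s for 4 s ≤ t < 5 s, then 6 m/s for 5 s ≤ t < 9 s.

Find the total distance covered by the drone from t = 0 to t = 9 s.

Total distance travelled is ∫|v| dt — sum the magnitudes of each area piece.
0–2 s: |7| × 2 = 14 m
2–4 s: |-11| × 2 = 22 m
4–5 s: |9| × 1 = 9 m
5–9 s: |6| × 4 = 24 m
Total distance = 69 m

69 m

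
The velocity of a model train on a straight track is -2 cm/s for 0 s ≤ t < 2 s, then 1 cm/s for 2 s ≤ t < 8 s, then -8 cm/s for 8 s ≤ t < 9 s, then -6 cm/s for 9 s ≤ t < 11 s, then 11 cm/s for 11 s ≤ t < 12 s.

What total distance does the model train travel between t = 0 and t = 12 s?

41 cm

Total distance travelled is ∫|v| dt — sum the magnitudes of each area piece.
0–2 s: |-2| × 2 = 4 cm
2–8 s: |1| × 6 = 6 cm
8–9 s: |-8| × 1 = 8 cm
9–11 s: |-6| × 2 = 12 cm
11–12 s: |11| × 1 = 11 cm
Total distance = 41 cm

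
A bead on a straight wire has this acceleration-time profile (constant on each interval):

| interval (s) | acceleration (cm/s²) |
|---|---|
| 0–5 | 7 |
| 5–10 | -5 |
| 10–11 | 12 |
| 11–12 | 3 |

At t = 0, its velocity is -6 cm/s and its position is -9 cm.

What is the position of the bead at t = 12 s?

On each constant-a segment, Δv = aΔt and Δx = v₀Δt + ½aΔt²; chain segment to segment.
0–5 s: v starts -6 cm/s; Δx = -6·5 + ½·7·5² = 57.5 cm; v ends 29 cm/s.
5–10 s: v starts 29 cm/s; Δx = 29·5 + ½·-5·5² = 82.5 cm; v ends 4 cm/s.
10–11 s: v starts 4 cm/s; Δx = 4·1 + ½·12·1² = 10 cm; v ends 16 cm/s.
11–12 s: v starts 16 cm/s; Δx = 16·1 + ½·3·1² = 17.5 cm; v ends 19 cm/s.
x(12) = -9 + Σ Δx = 158.5 cm.

158.5 cm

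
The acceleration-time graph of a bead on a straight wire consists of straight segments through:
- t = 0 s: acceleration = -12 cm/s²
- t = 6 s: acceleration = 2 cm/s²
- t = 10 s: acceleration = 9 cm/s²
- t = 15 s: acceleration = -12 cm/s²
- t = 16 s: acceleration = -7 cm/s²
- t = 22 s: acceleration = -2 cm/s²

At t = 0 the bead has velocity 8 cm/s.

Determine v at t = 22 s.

Δv equals the area under the a-t graph; then v = v₀ + Δv.
0–6 s: ½(-12 + 2)(6) = -30 cm/s
6–10 s: ½(2 + 9)(4) = 22 cm/s
10–15 s: ½(9 + -12)(5) = -7.5 cm/s
15–16 s: ½(-12 + -7)(1) = -9.5 cm/s
16–22 s: ½(-7 + -2)(6) = -27 cm/s
Δv = -52 cm/s, so v(22) = 8 + (-52) = -44 cm/s.

-44 cm/s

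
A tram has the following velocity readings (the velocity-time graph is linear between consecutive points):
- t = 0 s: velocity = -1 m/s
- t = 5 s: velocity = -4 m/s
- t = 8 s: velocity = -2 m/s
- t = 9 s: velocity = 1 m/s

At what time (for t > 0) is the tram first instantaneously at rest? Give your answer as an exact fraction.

v changes sign on 8–9 s (from -2 to 1); the graph is linear there, so v = 0 at t = 8 + (2)·(9 − 8)/(1 − -2) = 26/3 s.

t = 26/3 s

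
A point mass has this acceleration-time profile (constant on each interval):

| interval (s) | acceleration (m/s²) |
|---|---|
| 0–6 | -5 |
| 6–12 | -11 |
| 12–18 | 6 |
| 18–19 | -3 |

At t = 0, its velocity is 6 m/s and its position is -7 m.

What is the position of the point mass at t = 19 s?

On each constant-a segment, Δv = aΔt and Δx = v₀Δt + ½aΔt²; chain segment to segment.
0–6 s: v starts 6 m/s; Δx = 6·6 + ½·-5·6² = -54 m; v ends -24 m/s.
6–12 s: v starts -24 m/s; Δx = -24·6 + ½·-11·6² = -342 m; v ends -90 m/s.
12–18 s: v starts -90 m/s; Δx = -90·6 + ½·6·6² = -432 m; v ends -54 m/s.
18–19 s: v starts -54 m/s; Δx = -54·1 + ½·-3·1² = -55.5 m; v ends -57 m/s.
x(19) = -7 + Σ Δx = -890.5 m.

-890.5 m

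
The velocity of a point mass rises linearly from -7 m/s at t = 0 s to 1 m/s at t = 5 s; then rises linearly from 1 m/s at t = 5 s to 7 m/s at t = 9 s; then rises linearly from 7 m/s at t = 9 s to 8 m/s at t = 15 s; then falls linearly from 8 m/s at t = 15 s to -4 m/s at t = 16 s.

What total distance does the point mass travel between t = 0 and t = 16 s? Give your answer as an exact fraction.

Distance (not displacement) is the total path length: add the absolute areas under v-t.
0–5 s: v = 0 at t = 4.375 s; triangle areas 15.3125 + 0.3125 = 15.625 m
5–9 s: |½(1 + 7)(4)| = 16 m
9–15 s: |½(7 + 8)(6)| = 45 m
15–16 s: v = 0 at t = 47/3 s; triangle areas 8/3 + 2/3 = 10/3 m
Total distance = 1919/24 m

1919/24 m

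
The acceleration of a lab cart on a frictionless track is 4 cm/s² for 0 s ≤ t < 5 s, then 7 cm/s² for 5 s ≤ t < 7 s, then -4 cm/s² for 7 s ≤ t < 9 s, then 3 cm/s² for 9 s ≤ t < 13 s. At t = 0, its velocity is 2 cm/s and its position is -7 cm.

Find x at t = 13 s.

311 cm

On each constant-a segment, Δv = aΔt and Δx = v₀Δt + ½aΔt²; chain segment to segment.
0–5 s: v starts 2 cm/s; Δx = 2·5 + ½·4·5² = 60 cm; v ends 22 cm/s.
5–7 s: v starts 22 cm/s; Δx = 22·2 + ½·7·2² = 58 cm; v ends 36 cm/s.
7–9 s: v starts 36 cm/s; Δx = 36·2 + ½·-4·2² = 64 cm; v ends 28 cm/s.
9–13 s: v starts 28 cm/s; Δx = 28·4 + ½·3·4² = 136 cm; v ends 40 cm/s.
x(13) = -7 + Σ Δx = 311 cm.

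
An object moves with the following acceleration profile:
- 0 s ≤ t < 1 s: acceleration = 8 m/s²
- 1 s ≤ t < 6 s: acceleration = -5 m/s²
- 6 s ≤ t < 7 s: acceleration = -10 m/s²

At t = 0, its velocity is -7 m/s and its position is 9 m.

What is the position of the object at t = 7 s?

On each constant-a segment, Δv = aΔt and Δx = v₀Δt + ½aΔt²; chain segment to segment.
0–1 s: v starts -7 m/s; Δx = -7·1 + ½·8·1² = -3 m; v ends 1 m/s.
1–6 s: v starts 1 m/s; Δx = 1·5 + ½·-5·5² = -57.5 m; v ends -24 m/s.
6–7 s: v starts -24 m/s; Δx = -24·1 + ½·-10·1² = -29 m; v ends -34 m/s.
x(7) = 9 + Σ Δx = -80.5 m.

-80.5 m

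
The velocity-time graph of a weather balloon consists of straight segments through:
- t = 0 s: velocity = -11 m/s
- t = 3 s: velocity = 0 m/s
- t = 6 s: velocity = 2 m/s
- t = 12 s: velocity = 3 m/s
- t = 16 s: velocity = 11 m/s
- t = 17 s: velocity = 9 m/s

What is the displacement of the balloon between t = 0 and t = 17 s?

Displacement is the signed area under the v-t curve.
0–3 s: ½(-11 + 0)(3) = -16.5 m
3–6 s: ½(0 + 2)(3) = 3 m
6–12 s: ½(2 + 3)(6) = 15 m
12–16 s: ½(3 + 11)(4) = 28 m
16–17 s: ½(11 + 9)(1) = 10 m
Net displacement = 39.5 m

39.5 m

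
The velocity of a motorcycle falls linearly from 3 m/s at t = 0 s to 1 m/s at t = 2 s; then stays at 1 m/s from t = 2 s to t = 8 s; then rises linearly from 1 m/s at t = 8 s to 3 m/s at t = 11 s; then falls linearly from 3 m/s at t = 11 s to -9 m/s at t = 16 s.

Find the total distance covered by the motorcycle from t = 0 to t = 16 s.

34.75 m

Total distance travelled is ∫|v| dt — sum the magnitudes of each area piece.
0–2 s: |½(3 + 1)(2)| = 4 m
2–8 s: |1| × 6 = 6 m
8–11 s: |½(1 + 3)(3)| = 6 m
11–16 s: v = 0 at t = 12.25 s; triangle areas 1.875 + 16.875 = 18.75 m
Total distance = 34.75 m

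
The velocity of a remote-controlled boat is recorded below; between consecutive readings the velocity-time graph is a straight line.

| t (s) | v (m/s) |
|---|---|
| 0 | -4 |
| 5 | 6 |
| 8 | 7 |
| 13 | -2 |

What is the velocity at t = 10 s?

On 8–13 s the graph is linear from 7 to -2 m/s: v(10) = 7 + (-2 − 7)·(10 − 8)/(13 − 8) = 3.4 m/s.

3.4 m/s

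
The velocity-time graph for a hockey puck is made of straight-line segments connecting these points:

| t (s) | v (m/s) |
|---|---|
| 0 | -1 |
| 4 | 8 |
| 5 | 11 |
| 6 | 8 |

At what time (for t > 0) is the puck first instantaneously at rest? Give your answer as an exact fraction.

t = 4/9 s

v changes sign on 0–4 s (from -1 to 8); the graph is linear there, so v = 0 at t = 0 + (1)·(4 − 0)/(8 − -1) = 4/9 s.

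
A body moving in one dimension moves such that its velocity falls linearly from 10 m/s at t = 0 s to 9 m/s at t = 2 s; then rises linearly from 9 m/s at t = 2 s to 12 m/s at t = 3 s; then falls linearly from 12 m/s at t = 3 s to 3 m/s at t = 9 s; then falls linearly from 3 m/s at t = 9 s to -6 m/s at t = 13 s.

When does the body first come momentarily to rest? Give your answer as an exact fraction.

t = 31/3 s

v changes sign on 9–13 s (from 3 to -6); the graph is linear there, so v = 0 at t = 9 + (-3)·(13 − 9)/(-6 − 3) = 31/3 s.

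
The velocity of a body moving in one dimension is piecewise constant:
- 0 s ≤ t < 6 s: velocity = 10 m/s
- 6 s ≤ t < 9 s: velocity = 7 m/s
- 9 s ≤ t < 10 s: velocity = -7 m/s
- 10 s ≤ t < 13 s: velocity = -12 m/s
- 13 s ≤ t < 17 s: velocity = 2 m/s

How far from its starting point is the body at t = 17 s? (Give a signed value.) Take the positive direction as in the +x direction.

Net displacement equals the area under the velocity-time graph (areas below the axis count negative).
0–6 s: 10 × 6 = 60 m
6–9 s: 7 × 3 = 21 m
9–10 s: -7 × 1 = -7 m
10–13 s: -12 × 3 = -36 m
13–17 s: 2 × 4 = 8 m
Net displacement = 46 m

46 m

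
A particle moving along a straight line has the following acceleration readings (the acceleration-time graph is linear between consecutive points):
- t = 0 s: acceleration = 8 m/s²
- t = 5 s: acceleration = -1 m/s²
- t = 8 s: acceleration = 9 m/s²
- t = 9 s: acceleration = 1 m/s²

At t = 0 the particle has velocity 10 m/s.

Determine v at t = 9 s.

44.5 m/s

Δv equals the area under the a-t graph; then v = v₀ + Δv.
0–5 s: ½(8 + -1)(5) = 17.5 m/s
5–8 s: ½(-1 + 9)(3) = 12 m/s
8–9 s: ½(9 + 1)(1) = 5 m/s
Δv = 34.5 m/s, so v(9) = 10 + (34.5) = 44.5 m/s.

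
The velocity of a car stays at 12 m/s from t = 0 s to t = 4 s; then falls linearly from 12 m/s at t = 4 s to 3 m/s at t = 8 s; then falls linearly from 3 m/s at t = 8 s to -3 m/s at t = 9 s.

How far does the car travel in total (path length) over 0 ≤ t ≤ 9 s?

79.5 m

Total distance travelled is ∫|v| dt — sum the magnitudes of each area piece.
0–4 s: |12| × 4 = 48 m
4–8 s: |½(12 + 3)(4)| = 30 m
8–9 s: v = 0 at t = 8.5 s; triangle areas 0.75 + 0.75 = 1.5 m
Total distance = 79.5 m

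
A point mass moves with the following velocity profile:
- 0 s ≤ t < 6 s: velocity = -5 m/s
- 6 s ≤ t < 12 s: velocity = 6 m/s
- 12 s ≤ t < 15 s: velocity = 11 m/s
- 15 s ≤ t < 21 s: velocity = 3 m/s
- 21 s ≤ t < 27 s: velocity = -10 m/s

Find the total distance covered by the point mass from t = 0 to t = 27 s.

177 m

Distance (not displacement) is the total path length: add the absolute areas under v-t.
0–6 s: |-5| × 6 = 30 m
6–12 s: |6| × 6 = 36 m
12–15 s: |11| × 3 = 33 m
15–21 s: |3| × 6 = 18 m
21–27 s: |-10| × 6 = 60 m
Total distance = 177 m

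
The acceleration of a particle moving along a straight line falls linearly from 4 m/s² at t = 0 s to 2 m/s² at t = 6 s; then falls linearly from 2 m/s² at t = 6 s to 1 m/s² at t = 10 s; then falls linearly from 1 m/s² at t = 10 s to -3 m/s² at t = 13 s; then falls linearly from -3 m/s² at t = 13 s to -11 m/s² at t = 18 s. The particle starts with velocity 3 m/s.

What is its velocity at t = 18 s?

Δv equals the area under the a-t graph; then v = v₀ + Δv.
0–6 s: ½(4 + 2)(6) = 18 m/s
6–10 s: ½(2 + 1)(4) = 6 m/s
10–13 s: ½(1 + -3)(3) = -3 m/s
13–18 s: ½(-3 + -11)(5) = -35 m/s
Δv = -14 m/s, so v(18) = 3 + (-14) = -11 m/s.

-11 m/s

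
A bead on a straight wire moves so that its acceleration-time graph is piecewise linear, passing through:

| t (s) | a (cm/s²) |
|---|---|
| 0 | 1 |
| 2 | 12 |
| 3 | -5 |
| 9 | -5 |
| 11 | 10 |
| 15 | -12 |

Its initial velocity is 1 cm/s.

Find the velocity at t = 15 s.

-11.5 cm/s

Δv equals the area under the a-t graph; then v = v₀ + Δv.
0–2 s: ½(1 + 12)(2) = 13 cm/s
2–3 s: ½(12 + -5)(1) = 3.5 cm/s
3–9 s: -5 × 6 = -30 cm/s
9–11 s: ½(-5 + 10)(2) = 5 cm/s
11–15 s: ½(10 + -12)(4) = -4 cm/s
Δv = -12.5 cm/s, so v(15) = 1 + (-12.5) = -11.5 cm/s.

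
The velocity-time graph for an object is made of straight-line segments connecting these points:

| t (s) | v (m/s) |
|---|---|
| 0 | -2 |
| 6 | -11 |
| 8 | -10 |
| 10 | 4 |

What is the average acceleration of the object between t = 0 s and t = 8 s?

Average acceleration = Δv/Δt = (-10 − -2)/(8 − 0) = -1 m/s².

-1 m/s²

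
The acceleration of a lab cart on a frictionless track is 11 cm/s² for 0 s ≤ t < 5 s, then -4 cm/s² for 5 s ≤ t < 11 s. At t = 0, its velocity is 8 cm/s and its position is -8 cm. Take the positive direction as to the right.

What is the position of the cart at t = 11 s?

On each constant-a segment, Δv = aΔt and Δx = v₀Δt + ½aΔt²; chain segment to segment.
0–5 s: v starts 8 cm/s; Δx = 8·5 + ½·11·5² = 177.5 cm; v ends 63 cm/s.
5–11 s: v starts 63 cm/s; Δx = 63·6 + ½·-4·6² = 306 cm; v ends 39 cm/s.
x(11) = -8 + Σ Δx = 475.5 cm.

475.5 cm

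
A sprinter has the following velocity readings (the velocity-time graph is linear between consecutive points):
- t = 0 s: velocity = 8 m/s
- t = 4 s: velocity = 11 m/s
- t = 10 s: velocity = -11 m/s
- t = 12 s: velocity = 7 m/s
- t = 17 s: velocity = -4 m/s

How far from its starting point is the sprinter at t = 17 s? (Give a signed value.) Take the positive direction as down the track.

Net displacement equals the area under the velocity-time graph (areas below the axis count negative).
0–4 s: ½(8 + 11)(4) = 38 m
4–10 s: ½(11 + -11)(6) = 0 m
10–12 s: ½(-11 + 7)(2) = -4 m
12–17 s: ½(7 + -4)(5) = 7.5 m
Net displacement = 41.5 m

41.5 m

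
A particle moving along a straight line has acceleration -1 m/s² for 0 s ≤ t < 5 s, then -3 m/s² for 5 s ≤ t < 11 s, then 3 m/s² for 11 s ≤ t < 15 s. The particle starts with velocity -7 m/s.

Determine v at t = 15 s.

Δv equals the area under the a-t graph; then v = v₀ + Δv.
0–5 s: -1 × 5 = -5 m/s
5–11 s: -3 × 6 = -18 m/s
11–15 s: 3 × 4 = 12 m/s
Δv = -11 m/s, so v(15) = -7 + (-11) = -18 m/s.

-18 m/s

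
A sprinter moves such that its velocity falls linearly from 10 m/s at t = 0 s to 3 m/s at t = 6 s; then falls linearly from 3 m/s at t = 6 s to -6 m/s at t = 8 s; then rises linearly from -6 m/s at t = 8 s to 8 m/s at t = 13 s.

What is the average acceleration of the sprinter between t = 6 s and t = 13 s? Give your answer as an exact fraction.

5/7 m/s²

Average acceleration = Δv/Δt = (8 − 3)/(13 − 6) = 5/7 m/s².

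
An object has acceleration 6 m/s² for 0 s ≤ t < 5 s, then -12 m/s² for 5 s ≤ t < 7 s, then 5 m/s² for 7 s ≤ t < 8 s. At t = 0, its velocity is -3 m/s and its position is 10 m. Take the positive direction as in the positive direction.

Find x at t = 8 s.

105.5 m

On each constant-a segment, Δv = aΔt and Δx = v₀Δt + ½aΔt²; chain segment to segment.
0–5 s: v starts -3 m/s; Δx = -3·5 + ½·6·5² = 60 m; v ends 27 m/s.
5–7 s: v starts 27 m/s; Δx = 27·2 + ½·-12·2² = 30 m; v ends 3 m/s.
7–8 s: v starts 3 m/s; Δx = 3·1 + ½·5·1² = 5.5 m; v ends 8 m/s.
x(8) = 10 + Σ Δx = 105.5 m.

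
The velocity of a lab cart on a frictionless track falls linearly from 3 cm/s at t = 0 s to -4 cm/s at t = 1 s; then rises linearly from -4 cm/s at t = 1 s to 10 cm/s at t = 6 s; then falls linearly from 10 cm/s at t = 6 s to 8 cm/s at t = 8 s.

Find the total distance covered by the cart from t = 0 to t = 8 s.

Total distance travelled is ∫|v| dt — sum the magnitudes of each area piece.
0–1 s: v = 0 at t = 3/7 s; triangle areas 9/14 + 8/7 = 25/14 cm
1–6 s: v = 0 at t = 17/7 s; triangle areas 20/7 + 125/7 = 145/7 cm
6–8 s: |½(10 + 8)(2)| = 18 cm
Total distance = 40.5 cm

40.5 cm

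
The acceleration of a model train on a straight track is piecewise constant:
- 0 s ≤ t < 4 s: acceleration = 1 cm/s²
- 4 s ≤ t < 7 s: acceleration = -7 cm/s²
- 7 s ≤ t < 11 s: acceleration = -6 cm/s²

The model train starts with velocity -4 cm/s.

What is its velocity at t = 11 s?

-45 cm/s

Δv equals the area under the a-t graph; then v = v₀ + Δv.
0–4 s: 1 × 4 = 4 cm/s
4–7 s: -7 × 3 = -21 cm/s
7–11 s: -6 × 4 = -24 cm/s
Δv = -41 cm/s, so v(11) = -4 + (-41) = -45 cm/s.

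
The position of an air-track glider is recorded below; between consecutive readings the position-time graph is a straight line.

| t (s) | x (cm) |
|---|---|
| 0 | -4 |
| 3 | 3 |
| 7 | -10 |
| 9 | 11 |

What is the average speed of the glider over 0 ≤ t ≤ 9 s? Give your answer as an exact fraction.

41/9 cm/s

Average speed = (total path length)/(elapsed time); on a piecewise-linear x-t graph the path length is Σ|Δx|.
0–3 s: |Δx| = |3 − -4| = 7 cm
3–7 s: |Δx| = |-10 − 3| = 13 cm
7–9 s: |Δx| = |11 − -10| = 21 cm
Total path = 41 cm; average speed = 41/9 = 41/9 cm/s.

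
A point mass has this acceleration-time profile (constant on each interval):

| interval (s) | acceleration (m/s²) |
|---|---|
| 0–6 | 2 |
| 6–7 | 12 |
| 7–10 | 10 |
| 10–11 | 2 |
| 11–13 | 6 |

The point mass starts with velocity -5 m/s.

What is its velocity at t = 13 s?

Δv equals the area under the a-t graph; then v = v₀ + Δv.
0–6 s: 2 × 6 = 12 m/s
6–7 s: 12 × 1 = 12 m/s
7–10 s: 10 × 3 = 30 m/s
10–11 s: 2 × 1 = 2 m/s
11–13 s: 6 × 2 = 12 m/s
Δv = 68 m/s, so v(13) = -5 + (68) = 63 m/s.

63 m/s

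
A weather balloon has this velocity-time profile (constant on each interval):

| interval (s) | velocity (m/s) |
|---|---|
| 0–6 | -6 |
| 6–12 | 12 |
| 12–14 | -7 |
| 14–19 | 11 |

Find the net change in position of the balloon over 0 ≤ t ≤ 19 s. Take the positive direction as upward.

Displacement is the signed area under the v-t curve.
0–6 s: -6 × 6 = -36 m
6–12 s: 12 × 6 = 72 m
12–14 s: -7 × 2 = -14 m
14–19 s: 11 × 5 = 55 m
Net displacement = 77 m

77 m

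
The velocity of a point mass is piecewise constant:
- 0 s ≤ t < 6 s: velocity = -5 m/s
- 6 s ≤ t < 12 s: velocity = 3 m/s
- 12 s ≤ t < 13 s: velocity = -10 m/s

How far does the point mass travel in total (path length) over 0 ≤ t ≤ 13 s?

Total distance travelled is ∫|v| dt — sum the magnitudes of each area piece.
0–6 s: |-5| × 6 = 30 m
6–12 s: |3| × 6 = 18 m
12–13 s: |-10| × 1 = 10 m
Total distance = 58 m

58 m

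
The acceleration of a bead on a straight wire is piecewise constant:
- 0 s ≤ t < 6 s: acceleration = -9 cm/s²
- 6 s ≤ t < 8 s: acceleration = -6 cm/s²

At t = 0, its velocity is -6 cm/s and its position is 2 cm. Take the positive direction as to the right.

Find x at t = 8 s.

-328 cm

On each constant-a segment, Δv = aΔt and Δx = v₀Δt + ½aΔt²; chain segment to segment.
0–6 s: v starts -6 cm/s; Δx = -6·6 + ½·-9·6² = -198 cm; v ends -60 cm/s.
6–8 s: v starts -60 cm/s; Δx = -60·2 + ½·-6·2² = -132 cm; v ends -72 cm/s.
x(8) = 2 + Σ Δx = -328 cm.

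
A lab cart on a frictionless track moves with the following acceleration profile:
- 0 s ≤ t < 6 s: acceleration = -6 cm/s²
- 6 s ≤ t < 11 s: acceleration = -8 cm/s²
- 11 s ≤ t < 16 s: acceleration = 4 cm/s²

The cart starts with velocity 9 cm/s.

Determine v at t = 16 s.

Δv equals the area under the a-t graph; then v = v₀ + Δv.
0–6 s: -6 × 6 = -36 cm/s
6–11 s: -8 × 5 = -40 cm/s
11–16 s: 4 × 5 = 20 cm/s
Δv = -56 cm/s, so v(16) = 9 + (-56) = -47 cm/s.

-47 cm/s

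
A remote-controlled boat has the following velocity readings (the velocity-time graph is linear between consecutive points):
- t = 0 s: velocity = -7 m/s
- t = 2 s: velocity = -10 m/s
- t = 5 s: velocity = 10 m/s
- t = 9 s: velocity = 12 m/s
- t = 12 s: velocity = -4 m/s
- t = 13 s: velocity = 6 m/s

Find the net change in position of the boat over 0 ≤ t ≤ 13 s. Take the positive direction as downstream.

40 m

Net displacement equals the area under the velocity-time graph (areas below the axis count negative).
0–2 s: ½(-7 + -10)(2) = -17 m
2–5 s: ½(-10 + 10)(3) = 0 m
5–9 s: ½(10 + 12)(4) = 44 m
9–12 s: ½(12 + -4)(3) = 12 m
12–13 s: ½(-4 + 6)(1) = 1 m
Net displacement = 40 m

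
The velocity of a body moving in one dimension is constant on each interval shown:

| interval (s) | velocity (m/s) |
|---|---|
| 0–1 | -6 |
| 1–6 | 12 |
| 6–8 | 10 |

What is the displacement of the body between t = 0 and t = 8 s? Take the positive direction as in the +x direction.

Displacement is the signed area under the v-t curve.
0–1 s: -6 × 1 = -6 m
1–6 s: 12 × 5 = 60 m
6–8 s: 10 × 2 = 20 m
Net displacement = 74 m

74 m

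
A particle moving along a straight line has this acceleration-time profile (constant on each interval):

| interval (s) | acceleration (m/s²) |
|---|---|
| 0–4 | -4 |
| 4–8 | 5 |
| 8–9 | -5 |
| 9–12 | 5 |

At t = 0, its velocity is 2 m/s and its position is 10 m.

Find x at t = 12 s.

On each constant-a segment, Δv = aΔt and Δx = v₀Δt + ½aΔt²; chain segment to segment.
0–4 s: v starts 2 m/s; Δx = 2·4 + ½·-4·4² = -24 m; v ends -14 m/s.
4–8 s: v starts -14 m/s; Δx = -14·4 + ½·5·4² = -16 m; v ends 6 m/s.
8–9 s: v starts 6 m/s; Δx = 6·1 + ½·-5·1² = 3.5 m; v ends 1 m/s.
9–12 s: v starts 1 m/s; Δx = 1·3 + ½·5·3² = 25.5 m; v ends 16 m/s.
x(12) = 10 + Σ Δx = -1 m.

-1 m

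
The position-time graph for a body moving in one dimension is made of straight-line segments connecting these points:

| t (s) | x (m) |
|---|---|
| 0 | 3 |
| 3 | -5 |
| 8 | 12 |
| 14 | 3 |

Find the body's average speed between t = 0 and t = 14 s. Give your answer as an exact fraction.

17/7 m/s

Average speed = (total path length)/(elapsed time); on a piecewise-linear x-t graph the path length is Σ|Δx|.
0–3 s: |Δx| = |-5 − 3| = 8 m
3–8 s: |Δx| = |12 − -5| = 17 m
8–14 s: |Δx| = |3 − 12| = 9 m
Total path = 34 m; average speed = 34/14 = 17/7 m/s.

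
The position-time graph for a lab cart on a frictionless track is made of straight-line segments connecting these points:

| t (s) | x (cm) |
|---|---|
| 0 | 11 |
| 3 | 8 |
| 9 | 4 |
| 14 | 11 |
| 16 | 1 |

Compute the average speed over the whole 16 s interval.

Average speed = (total path length)/(elapsed time); on a piecewise-linear x-t graph the path length is Σ|Δx|.
0–3 s: |Δx| = |8 − 11| = 3 cm
3–9 s: |Δx| = |4 − 8| = 4 cm
9–14 s: |Δx| = |11 − 4| = 7 cm
14–16 s: |Δx| = |1 − 11| = 10 cm
Total path = 24 cm; average speed = 24/16 = 1.5 cm/s.

1.5 cm/s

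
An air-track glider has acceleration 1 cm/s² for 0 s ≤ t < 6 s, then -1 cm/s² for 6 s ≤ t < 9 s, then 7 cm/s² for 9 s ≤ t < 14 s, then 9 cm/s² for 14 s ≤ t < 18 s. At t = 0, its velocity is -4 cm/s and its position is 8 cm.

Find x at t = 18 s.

On each constant-a segment, Δv = aΔt and Δx = v₀Δt + ½aΔt²; chain segment to segment.
0–6 s: v starts -4 cm/s; Δx = -4·6 + ½·1·6² = -6 cm; v ends 2 cm/s.
6–9 s: v starts 2 cm/s; Δx = 2·3 + ½·-1·3² = 1.5 cm; v ends -1 cm/s.
9–14 s: v starts -1 cm/s; Δx = -1·5 + ½·7·5² = 82.5 cm; v ends 34 cm/s.
14–18 s: v starts 34 cm/s; Δx = 34·4 + ½·9·4² = 208 cm; v ends 70 cm/s.
x(18) = 8 + Σ Δx = 294 cm.

294 cm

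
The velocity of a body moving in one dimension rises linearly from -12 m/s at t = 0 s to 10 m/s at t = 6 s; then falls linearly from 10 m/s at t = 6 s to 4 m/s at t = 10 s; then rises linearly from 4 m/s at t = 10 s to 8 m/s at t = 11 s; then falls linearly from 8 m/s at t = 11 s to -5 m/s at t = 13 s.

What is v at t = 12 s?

On 11–13 s the graph is linear from 8 to -5 m/s: v(12) = 8 + (-5 − 8)·(12 − 11)/(13 − 11) = 1.5 m/s.

1.5 m/s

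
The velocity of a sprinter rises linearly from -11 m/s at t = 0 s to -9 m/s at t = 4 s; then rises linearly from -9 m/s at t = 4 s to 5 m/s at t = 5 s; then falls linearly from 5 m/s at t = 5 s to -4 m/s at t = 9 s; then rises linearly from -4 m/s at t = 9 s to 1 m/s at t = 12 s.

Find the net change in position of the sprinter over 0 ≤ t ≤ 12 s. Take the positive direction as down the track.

-44.5 m

Net displacement equals the area under the velocity-time graph (areas below the axis count negative).
0–4 s: ½(-11 + -9)(4) = -40 m
4–5 s: ½(-9 + 5)(1) = -2 m
5–9 s: ½(5 + -4)(4) = 2 m
9–12 s: ½(-4 + 1)(3) = -4.5 m
Net displacement = -44.5 m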